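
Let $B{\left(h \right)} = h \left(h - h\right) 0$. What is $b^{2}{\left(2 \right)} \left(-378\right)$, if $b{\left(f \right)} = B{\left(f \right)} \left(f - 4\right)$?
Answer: $0$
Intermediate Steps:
$B{\left(h \right)} = 0$ ($B{\left(h \right)} = h 0 \cdot 0 = 0 \cdot 0 = 0$)
$b{\left(f \right)} = 0$ ($b{\left(f \right)} = 0 \left(f - 4\right) = 0 \left(-4 + f\right) = 0$)
$b^{2}{\left(2 \right)} \left(-378\right) = 0^{2} \left(-378\right) = 0 \left(-378\right) = 0$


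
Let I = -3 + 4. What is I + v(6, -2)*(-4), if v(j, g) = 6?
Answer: -23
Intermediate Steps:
I = 1
I + v(6, -2)*(-4) = 1 + 6*(-4) = 1 - 24 = -23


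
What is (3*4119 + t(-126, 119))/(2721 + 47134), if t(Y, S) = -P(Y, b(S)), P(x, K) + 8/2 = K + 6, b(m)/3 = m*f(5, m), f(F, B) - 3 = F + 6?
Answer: 7357/49855 ≈ 0.14757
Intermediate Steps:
f(F, B) = 9 + F (f(F, B) = 3 + (F + 6) = 3 + (6 + F) = 9 + F)
b(m) = 42*m (b(m) = 3*(m*(9 + 5)) = 3*(m*14) = 3*(14*m) = 42*m)
P(x, K) = 2 + K (P(x, K) = -4 + (K + 6) = -4 + (6 + K) = 2 + K)
t(Y, S) = -2 - 42*S (t(Y, S) = -(2 + 42*S) = -2 - 42*S)
(3*4119 + t(-126, 119))/(2721 + 47134) = (3*4119 + (-2 - 42*119))/(2721 + 47134) = (12357 + (-2 - 4998))/49855 = (12357 - 5000)*(1/49855) = 7357*(1/49855) = 7357/49855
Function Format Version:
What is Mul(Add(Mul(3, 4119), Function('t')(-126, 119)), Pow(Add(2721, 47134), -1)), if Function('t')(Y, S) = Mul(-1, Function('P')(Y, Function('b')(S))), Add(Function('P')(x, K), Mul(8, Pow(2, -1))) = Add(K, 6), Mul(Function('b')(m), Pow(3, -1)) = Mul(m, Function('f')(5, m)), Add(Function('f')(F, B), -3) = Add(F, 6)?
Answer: Rational(7357, 49855) ≈ 0.14757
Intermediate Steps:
Function('f')(F, B) = Add(9, F) (Function('f')(F, B) = Add(3, Add(F, 6)) = Add(3, Add(6, F)) = Add(9, F))
Function('b')(m) = Mul(42, m) (Function('b')(m) = Mul(3, Mul(m, Add(9, 5))) = Mul(3, Mul(m, 14)) = Mul(3, Mul(14, m)) = Mul(42, m))
Function('P')(x, K) = Add(2, K) (Function('P')(x, K) = Add(-4, Add(K, 6)) = Add(-4, Add(6, K)) = Add(2, K))
Function('t')(Y, S) = Add(-2, Mul(-42, S)) (Function('t')(Y, S) = Mul(-1, Add(2, Mul(42, S))) = Add(-2, Mul(-42, S)))
Mul(Add(Mul(3, 4119), Function('t')(-126, 119)), Pow(Add(2721, 47134), -1)) = Mul(Add(Mul(3, 4119), Add(-2, Mul(-42, 119))), Pow(Add(2721, 47134), -1)) = Mul(Add(12357, Add(-2, -4998)), Pow(49855, -1)) = Mul(Add(12357, -5000), Rational(1, 49855)) = Mul(7357, Rational(1, 49855)) = Rational(7357, 49855)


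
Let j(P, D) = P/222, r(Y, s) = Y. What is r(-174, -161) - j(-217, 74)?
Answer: -38411/222 ≈ -173.02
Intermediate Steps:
j(P, D) = P/222 (j(P, D) = P*(1/222) = P/222)
r(-174, -161) - j(-217, 74) = -174 - (-217)/222 = -174 - 1*(-217/222) = -174 + 217/222 = -38411/222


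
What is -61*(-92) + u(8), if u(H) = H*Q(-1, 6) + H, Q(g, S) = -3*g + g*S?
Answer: 5596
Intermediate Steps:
Q(g, S) = -3*g + S*g
u(H) = -2*H (u(H) = H*(-(-3 + 6)) + H = H*(-1*3) + H = H*(-3) + H = -3*H + H = -2*H)
-61*(-92) + u(8) = -61*(-92) - 2*8 = 5612 - 16 = 5596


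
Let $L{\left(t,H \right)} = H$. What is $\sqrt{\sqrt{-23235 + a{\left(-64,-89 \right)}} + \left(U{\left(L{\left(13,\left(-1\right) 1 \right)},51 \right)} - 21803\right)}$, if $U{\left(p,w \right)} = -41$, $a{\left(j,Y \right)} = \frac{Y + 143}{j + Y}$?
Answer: $\frac{\sqrt{-6312916 + 51 i \sqrt{746113}}}{17} \approx 0.51567 + 147.8 i$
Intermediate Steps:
$a{\left(j,Y \right)} = \frac{143 + Y}{Y + j}$
$\sqrt{\sqrt{-23235 + a{\left(-64,-89 \right)}} + \left(U{\left(L{\left(13,\left(-1\right) 1 \right)},51 \right)} - 21803\right)} = \sqrt{\sqrt{-23235 + \frac{143 - 89}{-89 - 64}} - 21844} = \sqrt{\sqrt{-23235 + \frac{1}{-153} \cdot 54} - 21844} = \sqrt{\sqrt{-23235 - \frac{6}{17}} - 21844} = \sqrt{\sqrt{- \frac{395001}{17}} - 21844} = \sqrt{\frac{3 i \sqrt{746113}}{17} - 21844} = \sqrt{-21844 + \frac{3 i \sqrt{746113}}{17}}$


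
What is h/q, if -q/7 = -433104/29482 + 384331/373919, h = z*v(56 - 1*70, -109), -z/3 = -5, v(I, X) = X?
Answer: -1287431695095/75307484017 ≈ -17.096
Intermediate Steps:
z = 15 (z = -3*(-5) = 15)
h = -1635 (h = 15*(-109) = -1635)
q = 75307484017/787419997 (q = -7*(-433104/29482 + 384331/373919) = -7*(-433104*1/29482 + 384331*(1/373919)) = -7*(-216552/14741 + 384331/373919) = -7*(-75307484017/5511939979) = 75307484017/787419997 ≈ 95.638)
h/q = -1635/75307484017/787419997 = -1635*787419997/75307484017 = -1287431695095/75307484017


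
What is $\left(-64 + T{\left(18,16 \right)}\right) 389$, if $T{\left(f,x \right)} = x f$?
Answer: $87136$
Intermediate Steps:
$T{\left(f,x \right)} = f x$
$\left(-64 + T{\left(18,16 \right)}\right) 389 = \left(-64 + 18 \cdot 16\right) 389 = \left(-64 + 288\right) 389 = 224 \cdot 389 = 87136$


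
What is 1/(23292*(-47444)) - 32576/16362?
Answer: -1999923253645/1004504674032 ≈ -1.9910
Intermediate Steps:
1/(23292*(-47444)) - 32576/16362 = (1/23292)*(-1/47444) - 32576*1/16362 = -1/1105065648 - 16288/8181 = -1999923253645/1004504674032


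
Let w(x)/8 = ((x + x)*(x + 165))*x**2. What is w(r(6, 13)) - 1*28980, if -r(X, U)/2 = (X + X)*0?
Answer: -28980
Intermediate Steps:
r(X, U) = 0 (r(X, U) = -2*(X + X)*0 = -2*2*X*0 = -2*0 = 0)
w(x) = 16*x**3*(165 + x) (w(x) = 8*(((x + x)*(x + 165))*x**2) = 8*(((2*x)*(165 + x))*x**2) = 8*((2*x*(165 + x))*x**2) = 8*(2*x**3*(165 + x)) = 16*x**3*(165 + x))
w(r(6, 13)) - 1*28980 = 16*0**3*(165 + 0) - 1*28980 = 16*0*165 - 28980 = 0 - 28980 = -28980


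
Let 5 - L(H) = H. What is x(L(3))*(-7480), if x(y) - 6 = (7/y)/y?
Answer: -57970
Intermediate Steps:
L(H) = 5 - H
x(y) = 6 + 7/y**2 (x(y) = 6 + (7/y)/y = 6 + 7/y**2)
x(L(3))*(-7480) = (6 + 7/(5 - 1*3)**2)*(-7480) = (6 + 7/(5 - 3)**2)*(-7480) = (6 + 7/2**2)*(-7480) = (6 + 7*(1/4))*(-7480) = (6 + 7/4)*(-7480) = (31/4)*(-7480) = -57970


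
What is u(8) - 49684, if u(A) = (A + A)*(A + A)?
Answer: -49428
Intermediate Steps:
u(A) = 4*A² (u(A) = (2*A)*(2*A) = 4*A²)
u(8) - 49684 = 4*8² - 49684 = 4*64 - 49684 = 256 - 49684 = -49428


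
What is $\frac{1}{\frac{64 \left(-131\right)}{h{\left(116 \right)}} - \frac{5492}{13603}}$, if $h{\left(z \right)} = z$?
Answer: $- \frac{394487}{28671156} \approx -0.013759$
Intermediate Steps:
$\frac{1}{\frac{64 \left(-131\right)}{h{\left(116 \right)}} - \frac{5492}{13603}} = \frac{1}{\frac{64 \left(-131\right)}{116} - \frac{5492}{13603}} = \frac{1}{\left(-8384\right) \frac{1}{116} - \frac{5492}{13603}} = \frac{1}{- \frac{2096}{29} - \frac{5492}{13603}} = \frac{1}{- \frac{28671156}{394487}} = - \frac{394487}{28671156}$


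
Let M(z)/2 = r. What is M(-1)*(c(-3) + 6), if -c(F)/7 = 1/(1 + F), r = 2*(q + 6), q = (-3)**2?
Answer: 570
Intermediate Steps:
q = 9
r = 30 (r = 2*(9 + 6) = 2*15 = 30)
c(F) = -7/(1 + F)
M(z) = 60 (M(z) = 2*30 = 60)
M(-1)*(c(-3) + 6) = 60*(-7/(1 - 3) + 6) = 60*(-7/(-2) + 6) = 60*(-7*(-1/2) + 6) = 60*(7/2 + 6) = 60*(19/2) = 570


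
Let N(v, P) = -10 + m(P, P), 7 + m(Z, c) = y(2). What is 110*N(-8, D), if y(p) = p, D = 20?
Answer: -1650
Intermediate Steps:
m(Z, c) = -5 (m(Z, c) = -7 + 2 = -5)
N(v, P) = -15 (N(v, P) = -10 - 5 = -15)
110*N(-8, D) = 110*(-15) = -1650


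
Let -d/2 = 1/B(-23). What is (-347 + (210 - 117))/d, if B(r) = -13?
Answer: -1651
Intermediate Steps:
d = 2/13 (d = -2/(-13) = -2*(-1/13) = 2/13 ≈ 0.15385)
(-347 + (210 - 117))/d = (-347 + (210 - 117))/(2/13) = (-347 + 93)*(13/2) = -254*13/2 = -1651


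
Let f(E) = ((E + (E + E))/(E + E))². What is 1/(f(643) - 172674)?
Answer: -4/690687 ≈ -5.7913e-6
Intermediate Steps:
f(E) = 9/4 (f(E) = ((E + 2*E)/((2*E)))² = ((3*E)*(1/(2*E)))² = (3/2)² = 9/4)
1/(f(643) - 172674) = 1/(9/4 - 172674) = 1/(-690687/4) = -4/690687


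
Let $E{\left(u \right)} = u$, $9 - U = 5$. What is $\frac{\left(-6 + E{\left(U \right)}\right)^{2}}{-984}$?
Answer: $- \frac{1}{246} \approx -0.004065$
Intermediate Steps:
$U = 4$ ($U = 9 - 5 = 4$)
$\frac{\left(-6 + E{\left(U \right)}\right)^{2}}{-984} = \frac{\left(-6 + 4\right)^{2}}{-984} = \left(-2\right)^{2} \left(- \frac{1}{984}\right) = 4 \left(- \frac{1}{984}\right) = - \frac{1}{246}$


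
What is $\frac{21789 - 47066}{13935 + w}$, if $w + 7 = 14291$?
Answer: $- \frac{25277}{28219} \approx -0.89574$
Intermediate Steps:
$w = 14284$ ($w = -7 + 14291 = 14284$)
$\frac{21789 - 47066}{13935 + w} = \frac{21789 - 47066}{13935 + 14284} = - \frac{25277}{28219}$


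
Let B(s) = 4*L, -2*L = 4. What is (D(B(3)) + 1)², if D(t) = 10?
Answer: 121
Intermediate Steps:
L = -2 (L = -½*4 = -2)
B(s) = -8 (B(s) = 4*(-2) = -8)
(D(B(3)) + 1)² = (10 + 1)² = 11² = 121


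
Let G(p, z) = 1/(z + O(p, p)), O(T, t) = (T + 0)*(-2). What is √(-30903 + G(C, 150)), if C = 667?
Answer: I*√2707597322/296 ≈ 175.79*I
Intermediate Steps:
O(T, t) = -2*T (O(T, t) = T*(-2) = -2*T)
G(p, z) = 1/(z - 2*p)
√(-30903 + G(C, 150)) = √(-30903 + 1/(150 - 2*667)) = √(-30903 + 1/(150 - 1334)) = √(-30903 + 1/(-1184)) = √(-30903 - 1/1184) = √(-36589153/1184) = I*√2707597322/296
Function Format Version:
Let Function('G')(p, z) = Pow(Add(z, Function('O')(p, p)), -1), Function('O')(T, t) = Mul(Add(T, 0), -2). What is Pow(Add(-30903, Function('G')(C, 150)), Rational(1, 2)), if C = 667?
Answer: Mul(Rational(1, 296), I, Pow(2707597322, Rational(1, 2))) ≈ Mul(175.79, I)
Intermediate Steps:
Function('O')(T, t) = Mul(-2, T) (Function('O')(T, t) = Mul(T, -2) = Mul(-2, T))
Function('G')(p, z) = Pow(Add(z, Mul(-2, p)), -1)
Pow(Add(-30903, Function('G')(C, 150)), Rational(1, 2)) = Pow(Add(-30903, Pow(Add(150, Mul(-2, 667)), -1)), Rational(1, 2)) = Pow(Add(-30903, Pow(Add(150, -1334), -1)), Rational(1, 2)) = Pow(Add(-30903, Pow(-1184, -1)), Rational(1, 2)) = Pow(Add(-30903, Rational(-1, 1184)), Rational(1, 2)) = Pow(Rational(-36589153, 1184), Rational(1, 2)) = Mul(Rational(1, 296), I, Pow(2707597322, Rational(1, 2)))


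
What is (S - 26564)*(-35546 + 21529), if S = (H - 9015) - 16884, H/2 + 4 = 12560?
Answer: 383378967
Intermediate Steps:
H = 25112 (H = -8 + 2*12560 = -8 + 25120 = 25112)
S = -787 (S = (25112 - 9015) - 16884 = 16097 - 16884 = -787)
(S - 26564)*(-35546 + 21529) = (-787 - 26564)*(-35546 + 21529) = -27351*(-14017) = 383378967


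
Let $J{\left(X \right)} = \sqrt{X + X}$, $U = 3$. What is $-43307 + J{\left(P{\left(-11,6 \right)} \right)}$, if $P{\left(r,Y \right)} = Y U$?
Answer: $-43301$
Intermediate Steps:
$P{\left(r,Y \right)} = 3 Y$ ($P{\left(r,Y \right)} = Y 3 = 3 Y$)
$J{\left(X \right)} = \sqrt{2} \sqrt{X}$ ($J{\left(X \right)} = \sqrt{2 X} = \sqrt{2} \sqrt{X}$)
$-43307 + J{\left(P{\left(-11,6 \right)} \right)} = -43307 + \sqrt{2} \sqrt{3 \cdot 6} = -43307 + \sqrt{2} \sqrt{18} = -43307 + \sqrt{2} \cdot 3 \sqrt{2} = -43307 + 6 = -43301$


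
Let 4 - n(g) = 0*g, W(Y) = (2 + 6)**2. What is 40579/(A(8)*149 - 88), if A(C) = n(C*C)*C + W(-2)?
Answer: 40579/14216 ≈ 2.8545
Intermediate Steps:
W(Y) = 64 (W(Y) = 8**2 = 64)
n(g) = 4 (n(g) = 4 - 0*g = 4 - 1*0 = 4 + 0 = 4)
A(C) = 64 + 4*C (A(C) = 4*C + 64 = 64 + 4*C)
40579/(A(8)*149 - 88) = 40579/((64 + 4*8)*149 - 88) = 40579/((64 + 32)*149 - 88) = 40579/(96*149 - 88) = 40579/(14304 - 88) = 40579/14216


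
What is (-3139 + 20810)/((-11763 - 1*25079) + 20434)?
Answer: -17671/16408 ≈ -1.0770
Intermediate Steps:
(-3139 + 20810)/((-11763 - 1*25079) + 20434) = 17671/((-11763 - 25079) + 20434) = 17671/(-36842 + 20434) = 17671/(-16408) = 17671*(-1/16408) = -17671/16408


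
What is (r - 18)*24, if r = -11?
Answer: -696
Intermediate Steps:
(r - 18)*24 = (-11 - 18)*24 = -29*24 = -696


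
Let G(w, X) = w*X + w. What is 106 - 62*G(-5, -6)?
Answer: -1444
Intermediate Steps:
G(w, X) = w + X*w (G(w, X) = X*w + w = w + X*w)
106 - 62*G(-5, -6) = 106 - (-310)*(1 - 6) = 106 - (-310)*(-5) = 106 - 62*25 = 106 - 1550 = -1444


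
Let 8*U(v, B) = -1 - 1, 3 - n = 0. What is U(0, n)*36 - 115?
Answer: -124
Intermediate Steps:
n = 3 (n = 3 - 1*0 = 3 + 0 = 3)
U(v, B) = -¼ (U(v, B) = (-1 - 1)/8 = (⅛)*(-2) = -¼)
U(0, n)*36 - 115 = -¼*36 - 115 = -9 - 115 = -124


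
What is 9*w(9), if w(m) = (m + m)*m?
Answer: 1458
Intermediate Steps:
w(m) = 2*m² (w(m) = (2*m)*m = 2*m²)
9*w(9) = 9*(2*9²) = 9*(2*81) = 9*162 = 1458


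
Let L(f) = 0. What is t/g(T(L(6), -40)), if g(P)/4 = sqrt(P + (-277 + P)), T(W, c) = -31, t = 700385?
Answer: -700385*I*sqrt(339)/1356 ≈ -9509.9*I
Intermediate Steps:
g(P) = 4*sqrt(-277 + 2*P) (g(P) = 4*sqrt(P + (-277 + P)) = 4*sqrt(-277 + 2*P))
t/g(T(L(6), -40)) = 700385/((4*sqrt(-277 + 2*(-31)))) = 700385/((4*sqrt(-277 - 62))) = 700385/((4*sqrt(-339))) = 700385/((4*(I*sqrt(339)))) = 700385/((4*I*sqrt(339))) = 700385*(-I*sqrt(339)/1356) = -700385*I*sqrt(339)/1356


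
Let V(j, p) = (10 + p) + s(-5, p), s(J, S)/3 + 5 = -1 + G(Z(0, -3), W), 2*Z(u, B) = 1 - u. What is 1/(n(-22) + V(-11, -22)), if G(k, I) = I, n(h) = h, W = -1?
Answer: -1/55 ≈ -0.018182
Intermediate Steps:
Z(u, B) = ½ - u/2 (Z(u, B) = (1 - u)/2 = ½ - u/2)
s(J, S) = -21 (s(J, S) = -15 + 3*(-1 - 1) = -15 + 3*(-2) = -15 - 6 = -21)
V(j, p) = -11 + p (V(j, p) = (10 + p) - 21 = -11 + p)
1/(n(-22) + V(-11, -22)) = 1/(-22 + (-11 - 22)) = 1/(-22 - 33) = 1/(-55) = -1/55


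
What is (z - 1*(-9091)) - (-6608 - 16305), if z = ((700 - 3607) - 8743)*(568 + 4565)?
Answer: -59767446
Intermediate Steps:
z = -59799450 (z = (-2907 - 8743)*5133 = -11650*5133 = -59799450)
(z - 1*(-9091)) - (-6608 - 16305) = (-59799450 - 1*(-9091)) - (-6608 - 16305) = (-59799450 + 9091) - 1*(-22913) = -59790359 + 22913 = -59767446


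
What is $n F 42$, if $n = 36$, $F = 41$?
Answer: $61992$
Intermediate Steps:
$n F 42 = 36 \cdot 41 \cdot 42 = 1476 \cdot 42 = 61992$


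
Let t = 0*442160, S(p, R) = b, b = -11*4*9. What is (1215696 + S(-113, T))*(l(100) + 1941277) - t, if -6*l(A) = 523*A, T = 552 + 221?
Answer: 2348640573100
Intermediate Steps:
T = 773
b = -396 (b = -44*9 = -396)
S(p, R) = -396
l(A) = -523*A/6
t = 0
(1215696 + S(-113, T))*(l(100) + 1941277) - t = (1215696 - 396)*(-523/6*100 + 1941277) - 1*0 = 1215300*(-26150/3 + 1941277) + 0 = 1215300*(5797681/3) + 0 = 2348640573100 + 0 = 2348640573100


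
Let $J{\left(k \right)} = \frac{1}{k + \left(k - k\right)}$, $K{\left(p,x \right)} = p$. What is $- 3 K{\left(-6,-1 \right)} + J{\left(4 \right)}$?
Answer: $\frac{73}{4} \approx 18.25$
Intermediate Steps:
$J{\left(k \right)} = \frac{1}{k}$ ($J{\left(k \right)} = \frac{1}{k + 0} = \frac{1}{k}$)
$- 3 K{\left(-6,-1 \right)} + J{\left(4 \right)} = \left(-3\right) \left(-6\right) + \frac{1}{4} = 18 + \frac{1}{4} = \frac{73}{4}$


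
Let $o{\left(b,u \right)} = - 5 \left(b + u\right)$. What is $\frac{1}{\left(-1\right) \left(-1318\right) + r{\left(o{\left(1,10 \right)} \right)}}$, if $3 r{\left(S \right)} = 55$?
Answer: $\frac{3}{4009} \approx 0.00074832$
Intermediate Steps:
$o{\left(b,u \right)} = - 5 b - 5 u$
$r{\left(S \right)} = \frac{55}{3}$ ($r{\left(S \right)} = \frac{1}{3} \cdot 55 = \frac{55}{3}$)
$\frac{1}{\left(-1\right) \left(-1318\right) + r{\left(o{\left(1,10 \right)} \right)}} = \frac{1}{\left(-1\right) \left(-1318\right) + \frac{55}{3}} = \frac{1}{1318 + \frac{55}{3}} = \frac{1}{\frac{4009}{3}} = \frac{3}{4009}$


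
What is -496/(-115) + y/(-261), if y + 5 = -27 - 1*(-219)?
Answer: 107951/30015 ≈ 3.5966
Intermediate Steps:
y = 187 (y = -5 + (-27 - 1*(-219)) = -5 + (-27 + 219) = -5 + 192 = 187)
-496/(-115) + y/(-261) = -496/(-115) + 187/(-261) = -496*(-1/115) + 187*(-1/261) = 496/115 - 187/261 = 107951/30015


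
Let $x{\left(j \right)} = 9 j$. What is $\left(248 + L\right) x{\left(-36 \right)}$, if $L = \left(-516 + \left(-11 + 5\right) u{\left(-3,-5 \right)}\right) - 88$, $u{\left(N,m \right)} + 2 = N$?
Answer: $105624$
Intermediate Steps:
$u{\left(N,m \right)} = -2 + N$
$L = -574$ ($L = \left(-516 + \left(-11 + 5\right) \left(-2 - 3\right)\right) - 88 = \left(-516 - -30\right) - 88 = \left(-516 + 30\right) - 88 = -486 - 88 = -574$)
$\left(248 + L\right) x{\left(-36 \right)} = \left(248 - 574\right) 9 \left(-36\right) = \left(-326\right) \left(-324\right) = 105624$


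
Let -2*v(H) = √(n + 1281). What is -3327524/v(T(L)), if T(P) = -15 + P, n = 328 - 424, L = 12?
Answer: 6655048*√1185/1185 ≈ 1.9333e+5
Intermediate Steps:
n = -96
v(H) = -√1185/2 (v(H) = -√(-96 + 1281)/2 = -√1185/2)
-3327524/v(T(L)) = -3327524*(-2*√1185/1185) = -(-6655048)*√1185/1185 = 6655048*√1185/1185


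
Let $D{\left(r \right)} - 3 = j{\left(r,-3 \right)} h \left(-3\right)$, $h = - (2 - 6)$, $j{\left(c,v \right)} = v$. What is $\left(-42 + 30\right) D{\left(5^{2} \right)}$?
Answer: $-468$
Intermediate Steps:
$h = 4$ ($h = - (2 - 6) = \left(-1\right) \left(-4\right) = 4$)
$D{\left(r \right)} = 39$ ($D{\left(r \right)} = 3 + \left(-3\right) 4 \left(-3\right) = 3 - -36 = 3 + 36 = 39$)
$\left(-42 + 30\right) D{\left(5^{2} \right)} = \left(-42 + 30\right) 39 = \left(-12\right) 39 = -468$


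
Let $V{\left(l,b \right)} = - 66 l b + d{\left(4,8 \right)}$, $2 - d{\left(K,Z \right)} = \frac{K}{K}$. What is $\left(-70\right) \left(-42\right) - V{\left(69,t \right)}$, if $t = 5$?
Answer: $25709$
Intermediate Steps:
$d{\left(K,Z \right)} = 1$ ($d{\left(K,Z \right)} = 2 - \frac{K}{K} = 2 - 1 = 1$)
$V{\left(l,b \right)} = 1 - 66 b l$ ($V{\left(l,b \right)} = - 66 l b + 1 = - 66 b l + 1 = 1 - 66 b l$)
$\left(-70\right) \left(-42\right) - V{\left(69,t \right)} = \left(-70\right) \left(-42\right) - \left(1 - 330 \cdot 69\right) = 2940 - \left(1 - 22770\right) = 2940 - -22769 = 2940 + 22769 = 25709$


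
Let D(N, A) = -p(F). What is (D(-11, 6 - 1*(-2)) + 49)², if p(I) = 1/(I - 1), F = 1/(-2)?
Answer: 22201/9 ≈ 2466.8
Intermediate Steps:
F = -½ ≈ -0.50000
p(I) = 1/(-1 + I)
D(N, A) = ⅔ (D(N, A) = -1/(-1 - ½) = -1/(-3/2) = -1*(-⅔) = ⅔)
(D(-11, 6 - 1*(-2)) + 49)² = (⅔ + 49)² = (149/3)² = 22201/9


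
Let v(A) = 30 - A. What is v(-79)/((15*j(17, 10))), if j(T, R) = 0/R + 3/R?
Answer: 218/9 ≈ 24.222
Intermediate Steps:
j(T, R) = 3/R (j(T, R) = 0 + 3/R = 3/R)
v(-79)/((15*j(17, 10))) = (30 - 1*(-79))/((15*(3/10))) = (30 + 79)/((15*(3*(⅒)))) = 109/((15*(3/10))) = 109/(9/2) = 109*(2/9) = 218/9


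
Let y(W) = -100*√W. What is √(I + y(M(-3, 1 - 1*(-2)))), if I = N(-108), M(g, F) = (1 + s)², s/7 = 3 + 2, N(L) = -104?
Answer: 2*I*√926 ≈ 60.86*I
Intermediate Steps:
s = 35 (s = 7*(3 + 2) = 7*5 = 35)
M(g, F) = 1296 (M(g, F) = (1 + 35)² = 36² = 1296)
I = -104
√(I + y(M(-3, 1 - 1*(-2)))) = √(-104 - 100*√1296) = √(-104 - 100*36) = √(-104 - 3600) = √(-3704) = 2*I*√926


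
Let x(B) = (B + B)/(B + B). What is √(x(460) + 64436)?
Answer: √64437 ≈ 253.84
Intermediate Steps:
x(B) = 1 (x(B) = (2*B)/((2*B)) = (2*B)*(1/(2*B)) = 1)
√(x(460) + 64436) = √(1 + 64436) = √64437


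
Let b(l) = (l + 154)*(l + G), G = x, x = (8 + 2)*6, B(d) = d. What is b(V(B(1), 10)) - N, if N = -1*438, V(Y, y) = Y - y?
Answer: 7833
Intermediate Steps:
N = -438
x = 60 (x = 10*6 = 60)
G = 60
b(l) = (60 + l)*(154 + l) (b(l) = (l + 154)*(l + 60) = (154 + l)*(60 + l) = (60 + l)*(154 + l))
b(V(B(1), 10)) - N = (9240 + (1 - 1*10)² + 214*(1 - 1*10)) - 1*(-438) = (9240 + (1 - 10)² + 214*(1 - 10)) + 438 = (9240 + (-9)² + 214*(-9)) + 438 = (9240 + 81 - 1926) + 438 = 7395 + 438 = 7833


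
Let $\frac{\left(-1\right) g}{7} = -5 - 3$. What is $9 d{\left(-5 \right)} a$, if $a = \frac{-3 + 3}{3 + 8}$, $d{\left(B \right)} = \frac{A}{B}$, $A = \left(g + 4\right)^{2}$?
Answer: $0$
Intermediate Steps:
$g = 56$ ($g = - 7 \left(-5 - 3\right) = \left(-7\right) \left(-8\right) = 56$)
$A = 3600$ ($A = \left(56 + 4\right)^{2} = 60^{2} = 3600$)
$d{\left(B \right)} = \frac{3600}{B}$
$a = 0$ ($a = \frac{0}{11} = 0 \cdot \frac{1}{11} = 0$)
$9 d{\left(-5 \right)} a = 9 \frac{3600}{-5} \cdot 0 = 9 \cdot 3600 \left(- \frac{1}{5}\right) 0 = 9 \left(-720\right) 0 = \left(-6480\right) 0 = 0$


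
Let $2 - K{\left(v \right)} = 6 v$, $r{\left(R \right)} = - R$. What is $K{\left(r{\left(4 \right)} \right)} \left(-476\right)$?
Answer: $-12376$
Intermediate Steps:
$K{\left(v \right)} = 2 - 6 v$
$K{\left(r{\left(4 \right)} \right)} \left(-476\right) = \left(2 - 6 \left(\left(-1\right) 4\right)\right) \left(-476\right) = \left(2 - -24\right) \left(-476\right) = \left(2 + 24\right) \left(-476\right) = 26 \left(-476\right) = -12376$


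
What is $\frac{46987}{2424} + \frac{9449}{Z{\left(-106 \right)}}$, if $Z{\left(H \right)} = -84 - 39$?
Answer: $- \frac{1902775}{33128} \approx -57.437$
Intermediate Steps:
$Z{\left(H \right)} = -123$
$\frac{46987}{2424} + \frac{9449}{Z{\left(-106 \right)}} = \frac{46987}{2424} + \frac{9449}{-123} = 46987 \cdot \frac{1}{2424} + 9449 \left(- \frac{1}{123}\right) = \frac{46987}{2424} - \frac{9449}{123} = - \frac{1902775}{33128}$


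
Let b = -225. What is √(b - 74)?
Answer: I*√299 ≈ 17.292*I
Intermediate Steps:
√(b - 74) = √(-225 - 74) = √(-299) = I*√299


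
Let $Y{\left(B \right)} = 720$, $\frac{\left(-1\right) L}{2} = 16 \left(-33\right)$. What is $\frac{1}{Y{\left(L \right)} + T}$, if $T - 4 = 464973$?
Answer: $\frac{1}{465697} \approx 2.1473 \cdot 10^{-6}$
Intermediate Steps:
$L = 1056$ ($L = - 2 \cdot 16 \left(-33\right) = \left(-2\right) \left(-528\right) = 1056$)
$T = 464977$ ($T = 4 + 464973 = 464977$)
$\frac{1}{Y{\left(L \right)} + T} = \frac{1}{720 + 464977} = \frac{1}{465697}$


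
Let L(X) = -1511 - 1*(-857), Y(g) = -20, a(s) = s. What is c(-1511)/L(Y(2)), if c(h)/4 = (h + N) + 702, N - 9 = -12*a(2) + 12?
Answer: 1624/327 ≈ 4.9664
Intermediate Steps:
N = -3 (N = 9 + (-12*2 + 12) = 9 + (-24 + 12) = 9 - 12 = -3)
L(X) = -654 (L(X) = -1511 + 857 = -654)
c(h) = 2796 + 4*h (c(h) = 4*((h - 3) + 702) = 4*((-3 + h) + 702) = 4*(699 + h) = 2796 + 4*h)
c(-1511)/L(Y(2)) = (2796 + 4*(-1511))/(-654) = (2796 - 6044)*(-1/654) = -3248*(-1/654) = 1624/327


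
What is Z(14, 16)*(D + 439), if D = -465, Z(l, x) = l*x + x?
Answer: -6240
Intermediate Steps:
Z(l, x) = x + l*x
Z(14, 16)*(D + 439) = (16*(1 + 14))*(-465 + 439) = (16*15)*(-26) = 240*(-26) = -6240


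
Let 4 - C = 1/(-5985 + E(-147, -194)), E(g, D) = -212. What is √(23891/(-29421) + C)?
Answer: √240311327526194/8681997 ≈ 1.7855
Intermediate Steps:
C = 24789/6197 (C = 4 - 1/(-5985 - 212) = 4 - 1/(-6197) = 4 - 1*(-1/6197) = 4 + 1/6197 = 24789/6197 ≈ 4.0002)
√(23891/(-29421) + C) = √(23891/(-29421) + 24789/6197) = √(23891*(-1/29421) + 24789/6197) = √(-3413/4203 + 24789/6197) = √(83037806/26045991) = √240311327526194/8681997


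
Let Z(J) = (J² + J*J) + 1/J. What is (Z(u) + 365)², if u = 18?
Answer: 332515225/324 ≈ 1.0263e+6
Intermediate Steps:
Z(J) = 1/J + 2*J² (Z(J) = (J² + J²) + 1/J = 2*J² + 1/J = 1/J + 2*J²)
(Z(u) + 365)² = ((1 + 2*18³)/18 + 365)² = ((1 + 2*5832)/18 + 365)² = ((1 + 11664)/18 + 365)² = ((1/18)*11665 + 365)² = (11665/18 + 365)² = (18235/18)² = 332515225/324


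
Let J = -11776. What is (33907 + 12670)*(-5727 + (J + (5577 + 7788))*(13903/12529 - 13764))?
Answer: -12765422228436200/12529 ≈ -1.0189e+12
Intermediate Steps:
(33907 + 12670)*(-5727 + (J + (5577 + 7788))*(13903/12529 - 13764)) = (33907 + 12670)*(-5727 + (-11776 + (5577 + 7788))*(13903/12529 - 13764)) = 46577*(-5727 + (-11776 + 13365)*(13903*(1/12529) - 13764)) = 46577*(-5727 + 1589*(13903/12529 - 13764)) = 46577*(-5727 + 1589*(-172435253/12529)) = 46577*(-5727 - 273999617017/12529) = 46577*(-274071370600/12529) = -12765422228436200/12529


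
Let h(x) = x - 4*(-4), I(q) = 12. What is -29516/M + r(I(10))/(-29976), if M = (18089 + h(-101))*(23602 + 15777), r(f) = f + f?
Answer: -186461250/221378853871 ≈ -0.00084227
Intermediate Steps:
h(x) = 16 + x (h(x) = x + 16 = 16 + x)
r(f) = 2*f
M = 708979516 (M = (18089 + (16 - 101))*(23602 + 15777) = (18089 - 85)*39379 = 18004*39379 = 708979516)
-29516/M + r(I(10))/(-29976) = -29516/708979516 + (2*12)/(-29976) = -29516*1/708979516 + 24*(-1/29976) = -7379/177244879 - 1/1249 = -186461250/221378853871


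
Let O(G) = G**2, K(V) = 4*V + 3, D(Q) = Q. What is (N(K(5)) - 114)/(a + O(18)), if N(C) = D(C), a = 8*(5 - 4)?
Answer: -91/332 ≈ -0.27410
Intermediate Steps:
a = 8 (a = 8*1 = 8)
K(V) = 3 + 4*V
N(C) = C
(N(K(5)) - 114)/(a + O(18)) = ((3 + 4*5) - 114)/(8 + 18**2) = ((3 + 20) - 114)/(8 + 324) = (23 - 114)/332 = -91*1/332 = -91/332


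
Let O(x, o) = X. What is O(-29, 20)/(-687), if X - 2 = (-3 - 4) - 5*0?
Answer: 5/687 ≈ 0.0072780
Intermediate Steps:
X = -5 (X = 2 + ((-3 - 4) - 5*0) = 2 + (-7 + 0) = 2 - 7 = -5)
O(x, o) = -5
O(-29, 20)/(-687) = -5/(-687) = -5*(-1/687) = 5/687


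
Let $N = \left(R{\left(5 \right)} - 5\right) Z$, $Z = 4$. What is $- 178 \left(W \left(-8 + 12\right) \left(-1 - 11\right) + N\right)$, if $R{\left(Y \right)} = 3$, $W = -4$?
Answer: $-32752$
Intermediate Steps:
$N = -8$ ($N = \left(3 - 5\right) 4 = \left(-2\right) 4 = -8$)
$- 178 \left(W \left(-8 + 12\right) \left(-1 - 11\right) + N\right) = - 178 \left(- 4 \left(-8 + 12\right) \left(-1 - 11\right) - 8\right) = - 178 \left(- 4 \cdot 4 \left(-12\right) - 8\right) = - 178 \left(\left(-4\right) \left(-48\right) - 8\right) = - 178 \left(192 - 8\right) = \left(-178\right) 184 = -32752$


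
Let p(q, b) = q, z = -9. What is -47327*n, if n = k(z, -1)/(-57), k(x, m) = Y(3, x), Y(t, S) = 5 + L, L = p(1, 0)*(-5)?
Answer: 0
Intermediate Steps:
L = -5 (L = 1*(-5) = -5)
Y(t, S) = 0 (Y(t, S) = 5 - 5 = 0)
k(x, m) = 0
n = 0 (n = 0/(-57) = 0*(-1/57) = 0)
-47327*n = -47327*0 = 0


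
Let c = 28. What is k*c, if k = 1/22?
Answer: 14/11 ≈ 1.2727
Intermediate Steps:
k = 1/22 ≈ 0.045455
k*c = (1/22)*28 = 14/11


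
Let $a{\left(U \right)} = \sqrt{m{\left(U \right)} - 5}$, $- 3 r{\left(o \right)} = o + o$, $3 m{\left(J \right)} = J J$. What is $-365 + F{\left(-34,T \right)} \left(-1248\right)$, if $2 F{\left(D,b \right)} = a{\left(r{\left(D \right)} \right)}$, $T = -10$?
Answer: $-365 - \frac{13936 \sqrt{3}}{3} \approx -8411.0$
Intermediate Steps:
$m{\left(J \right)} = \frac{J^{2}}{3}$ ($m{\left(J \right)} = \frac{J J}{3} = \frac{J^{2}}{3}$)
$r{\left(o \right)} = - \frac{2 o}{3}$ ($r{\left(o \right)} = - \frac{o + o}{3} = - \frac{2 o}{3}$)
$a{\left(U \right)} = \sqrt{-5 + \frac{U^{2}}{3}}$ ($a{\left(U \right)} = \sqrt{\frac{U^{2}}{3} - 5} = \sqrt{-5 + \frac{U^{2}}{3}}$)
$F{\left(D,b \right)} = \frac{\sqrt{-45 + \frac{4 D^{2}}{3}}}{6}$ ($F{\left(D,b \right)} = \frac{\frac{1}{3} \sqrt{-45 + 3 \left(- \frac{2 D}{3}\right)^{2}}}{2} = \frac{\frac{1}{3} \sqrt{-45 + 3 \frac{4 D^{2}}{9}}}{2} = \frac{\frac{1}{3} \sqrt{-45 + \frac{4 D^{2}}{3}}}{2} = \frac{\sqrt{-45 + \frac{4 D^{2}}{3}}}{6}$)
$-365 + F{\left(-34,T \right)} \left(-1248\right) = -365 + \frac{\sqrt{-405 + 12 \left(-34\right)^{2}}}{18} \left(-1248\right) = -365 + \frac{\sqrt{-405 + 12 \cdot 1156}}{18} \left(-1248\right) = -365 + \frac{\sqrt{-405 + 13872}}{18} \left(-1248\right) = -365 + \frac{\sqrt{13467}}{18} \left(-1248\right) = -365 + \frac{67 \sqrt{3}}{18} \left(-1248\right) = -365 - \frac{13936 \sqrt{3}}{3}$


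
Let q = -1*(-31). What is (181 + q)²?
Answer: 44944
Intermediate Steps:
q = 31
(181 + q)² = (181 + 31)² = 212² = 44944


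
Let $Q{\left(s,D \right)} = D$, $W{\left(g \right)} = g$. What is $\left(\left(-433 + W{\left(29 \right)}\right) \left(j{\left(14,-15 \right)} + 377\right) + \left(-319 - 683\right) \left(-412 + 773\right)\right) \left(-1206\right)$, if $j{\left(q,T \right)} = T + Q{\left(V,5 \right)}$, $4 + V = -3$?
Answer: $615047940$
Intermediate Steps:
$V = -7$ ($V = -4 - 3 = -7$)
$j{\left(q,T \right)} = 5 + T$ ($j{\left(q,T \right)} = T + 5 = 5 + T$)
$\left(\left(-433 + W{\left(29 \right)}\right) \left(j{\left(14,-15 \right)} + 377\right) + \left(-319 - 683\right) \left(-412 + 773\right)\right) \left(-1206\right) = \left(\left(-433 + 29\right) \left(\left(5 - 15\right) + 377\right) + \left(-319 - 683\right) \left(-412 + 773\right)\right) \left(-1206\right) = \left(- 404 \left(-10 + 377\right) - 361722\right) \left(-1206\right) = \left(\left(-404\right) 367 - 361722\right) \left(-1206\right) = \left(-148268 - 361722\right) \left(-1206\right) = \left(-509990\right) \left(-1206\right) = 615047940$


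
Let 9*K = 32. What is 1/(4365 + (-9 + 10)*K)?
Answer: 9/39317 ≈ 0.00022891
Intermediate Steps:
K = 32/9 (K = (⅑)*32 = 32/9 ≈ 3.5556)
1/(4365 + (-9 + 10)*K) = 1/(4365 + (-9 + 10)*(32/9)) = 1/(4365 + 1*(32/9)) = 1/(4365 + 32/9) = 1/(39317/9) = 9/39317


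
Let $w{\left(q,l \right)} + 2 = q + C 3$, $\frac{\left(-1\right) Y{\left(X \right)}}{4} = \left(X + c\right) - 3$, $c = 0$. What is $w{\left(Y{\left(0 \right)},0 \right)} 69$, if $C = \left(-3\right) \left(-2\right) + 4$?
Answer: $2760$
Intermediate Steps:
$C = 10$ ($C = 6 + 4 = 10$)
$Y{\left(X \right)} = 12 - 4 X$ ($Y{\left(X \right)} = - 4 \left(\left(X + 0\right) - 3\right) = - 4 \left(X - 3\right) = - 4 \left(-3 + X\right) = 12 - 4 X$)
$w{\left(q,l \right)} = 28 + q$ ($w{\left(q,l \right)} = -2 + \left(q + 10 \cdot 3\right) = -2 + \left(q + 30\right) = -2 + \left(30 + q\right) = 28 + q$)
$w{\left(Y{\left(0 \right)},0 \right)} 69 = \left(28 + \left(12 - 0\right)\right) 69 = \left(28 + \left(12 + 0\right)\right) 69 = \left(28 + 12\right) 69 = 40 \cdot 69 = 2760$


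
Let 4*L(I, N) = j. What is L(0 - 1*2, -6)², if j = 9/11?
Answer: 81/1936 ≈ 0.041839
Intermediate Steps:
j = 9/11 (j = 9*(1/11) = 9/11 ≈ 0.81818)
L(I, N) = 9/44 (L(I, N) = (¼)*(9/11) = 9/44)
L(0 - 1*2, -6)² = (9/44)² = 81/1936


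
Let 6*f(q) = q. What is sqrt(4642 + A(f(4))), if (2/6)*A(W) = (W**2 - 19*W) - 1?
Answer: sqrt(41421)/3 ≈ 67.840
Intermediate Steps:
f(q) = q/6
A(W) = -3 - 57*W + 3*W**2 (A(W) = 3*((W**2 - 19*W) - 1) = 3*(-1 + W**2 - 19*W) = -3 - 57*W + 3*W**2)
sqrt(4642 + A(f(4))) = sqrt(4642 + (-3 - 19*4/2 + 3*((1/6)*4)**2)) = sqrt(4642 + (-3 - 57*2/3 + 3*(2/3)**2)) = sqrt(4642 + (-3 - 38 + 3*(4/9))) = sqrt(4642 + (-3 - 38 + 4/3)) = sqrt(4642 - 119/3) = sqrt(13807/3) = sqrt(41421)/3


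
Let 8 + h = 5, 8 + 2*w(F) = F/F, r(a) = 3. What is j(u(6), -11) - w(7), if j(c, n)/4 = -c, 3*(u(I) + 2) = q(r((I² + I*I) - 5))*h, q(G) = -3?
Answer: -½ ≈ -0.50000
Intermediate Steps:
w(F) = -7/2 (w(F) = -4 + (F/F)/2 = -4 + (½)*1 = -4 + ½ = -7/2)
h = -3 (h = -8 + 5 = -3)
u(I) = 1 (u(I) = -2 + (-3*(-3))/3 = -2 + (⅓)*9 = -2 + 3 = 1)
j(c, n) = -4*c (j(c, n) = 4*(-c) = -4*c)
j(u(6), -11) - w(7) = -4*1 - 1*(-7/2) = -4 + 7/2 = -½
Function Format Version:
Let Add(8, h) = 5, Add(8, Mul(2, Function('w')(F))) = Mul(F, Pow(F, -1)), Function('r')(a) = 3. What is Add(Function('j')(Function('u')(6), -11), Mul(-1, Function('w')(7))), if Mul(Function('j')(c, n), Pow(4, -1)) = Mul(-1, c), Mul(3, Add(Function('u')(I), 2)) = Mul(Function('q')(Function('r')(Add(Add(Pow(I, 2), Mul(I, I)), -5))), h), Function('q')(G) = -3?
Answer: Rational(-1, 2) ≈ -0.50000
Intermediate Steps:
Function('w')(F) = Rational(-7, 2) (Function('w')(F) = Add(-4, Mul(Rational(1, 2), Mul(F, Pow(F, -1)))) = Add(-4, Mul(Rational(1, 2), 1)) = Add(-4, Rational(1, 2)) = Rational(-7, 2))
h = -3 (h = Add(-8, 5) = -3)
Function('u')(I) = 1 (Function('u')(I) = Add(-2, Mul(Rational(1, 3), Mul(-3, -3))) = Add(-2, Mul(Rational(1, 3), 9)) = Add(-2, 3) = 1)
Function('j')(c, n) = Mul(-4, c) (Function('j')(c, n) = Mul(4, Mul(-1, c)) = Mul(-4, c))
Add(Function('j')(Function('u')(6), -11), Mul(-1, Function('w')(7))) = Add(Mul(-4, 1), Mul(-1, Rational(-7, 2))) = Add(-4, Rational(7, 2)) = Rational(-1, 2)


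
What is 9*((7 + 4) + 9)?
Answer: 180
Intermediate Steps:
9*((7 + 4) + 9) = 9*(11 + 9) = 9*20 = 180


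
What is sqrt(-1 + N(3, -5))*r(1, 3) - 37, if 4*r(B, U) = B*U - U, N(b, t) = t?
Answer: -37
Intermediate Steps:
r(B, U) = -U/4 + B*U/4 (r(B, U) = (B*U - U)/4 = (-U + B*U)/4 = -U/4 + B*U/4)
sqrt(-1 + N(3, -5))*r(1, 3) - 37 = sqrt(-1 - 5)*((1/4)*3*(-1 + 1)) - 37 = sqrt(-6)*((1/4)*3*0) - 37 = (I*sqrt(6))*0 - 37 = 0 - 37 = -37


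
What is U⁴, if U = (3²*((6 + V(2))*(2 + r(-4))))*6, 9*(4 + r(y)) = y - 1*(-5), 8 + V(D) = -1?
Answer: 8767700496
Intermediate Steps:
V(D) = -9 (V(D) = -8 - 1 = -9)
r(y) = -31/9 + y/9 (r(y) = -4 + (y - 1*(-5))/9 = -4 + (y + 5)/9 = -4 + (5 + y)/9 = -4 + (5/9 + y/9) = -31/9 + y/9)
U = 306 (U = (3²*((6 - 9)*(2 + (-31/9 + (⅑)*(-4)))))*6 = (9*(-3*(2 + (-31/9 - 4/9))))*6 = (9*(-3*(2 - 35/9)))*6 = (9*(-3*(-17/9)))*6 = (9*(17/3))*6 = 51*6 = 306)
U⁴ = 306⁴ = 8767700496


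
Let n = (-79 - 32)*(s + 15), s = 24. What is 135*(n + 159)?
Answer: -562950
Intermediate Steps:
n = -4329 (n = (-79 - 32)*(24 + 15) = -111*39 = -4329)
135*(n + 159) = 135*(-4329 + 159) = 135*(-4170) = -562950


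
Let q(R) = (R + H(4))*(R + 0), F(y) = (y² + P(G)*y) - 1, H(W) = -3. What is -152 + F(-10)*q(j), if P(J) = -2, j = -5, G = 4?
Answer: 4608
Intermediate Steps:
F(y) = -1 + y² - 2*y (F(y) = (y² - 2*y) - 1 = -1 + y² - 2*y)
q(R) = R*(-3 + R) (q(R) = (R - 3)*(R + 0) = (-3 + R)*R = R*(-3 + R))
-152 + F(-10)*q(j) = -152 + (-1 + (-10)² - 2*(-10))*(-5*(-3 - 5)) = -152 + (-1 + 100 + 20)*(-5*(-8)) = -152 + 119*40 = -152 + 4760 = 4608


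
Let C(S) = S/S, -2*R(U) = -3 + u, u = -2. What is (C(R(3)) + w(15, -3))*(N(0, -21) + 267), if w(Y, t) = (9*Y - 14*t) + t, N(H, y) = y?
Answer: 43050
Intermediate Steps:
R(U) = 5/2 (R(U) = -(-3 - 2)/2 = -½*(-5) = 5/2)
C(S) = 1
w(Y, t) = -13*t + 9*Y (w(Y, t) = (-14*t + 9*Y) + t = -13*t + 9*Y)
(C(R(3)) + w(15, -3))*(N(0, -21) + 267) = (1 + (-13*(-3) + 9*15))*(-21 + 267) = (1 + (39 + 135))*246 = (1 + 174)*246 = 175*246 = 43050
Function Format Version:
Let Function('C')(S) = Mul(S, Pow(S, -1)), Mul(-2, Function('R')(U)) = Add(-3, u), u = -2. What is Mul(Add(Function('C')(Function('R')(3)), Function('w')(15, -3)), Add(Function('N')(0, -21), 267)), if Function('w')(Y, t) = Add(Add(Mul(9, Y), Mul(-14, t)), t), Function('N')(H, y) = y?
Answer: 43050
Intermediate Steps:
Function('R')(U) = Rational(5, 2) (Function('R')(U) = Mul(Rational(-1, 2), Add(-3, -2)) = Mul(Rational(-1, 2), -5) = Rational(5, 2))
Function('C')(S) = 1
Function('w')(Y, t) = Add(Mul(-13, t), Mul(9, Y)) (Function('w')(Y, t) = Add(Add(Mul(-14, t), Mul(9, Y)), t) = Add(Mul(-13, t), Mul(9, Y)))
Mul(Add(Function('C')(Function('R')(3)), Function('w')(15, -3)), Add(Function('N')(0, -21), 267)) = Mul(Add(1, Add(Mul(-13, -3), Mul(9, 15))), Add(-21, 267)) = Mul(Add(1, Add(39, 135)), 246) = Mul(Add(1, 174), 246) = Mul(175, 246) = 43050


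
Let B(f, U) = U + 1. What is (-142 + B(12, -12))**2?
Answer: 23409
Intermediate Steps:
B(f, U) = 1 + U
(-142 + B(12, -12))**2 = (-142 + (1 - 12))**2 = (-142 - 11)**2 = (-153)**2 = 23409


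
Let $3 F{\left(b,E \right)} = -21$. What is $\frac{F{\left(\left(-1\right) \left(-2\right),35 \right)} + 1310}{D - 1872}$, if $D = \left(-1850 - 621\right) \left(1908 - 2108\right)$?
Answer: $\frac{1303}{492328} \approx 0.0026466$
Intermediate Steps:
$F{\left(b,E \right)} = -7$ ($F{\left(b,E \right)} = \frac{1}{3} \left(-21\right) = -7$)
$D = 494200$ ($D = \left(-2471\right) \left(-200\right) = 494200$)
$\frac{F{\left(\left(-1\right) \left(-2\right),35 \right)} + 1310}{D - 1872} = \frac{-7 + 1310}{494200 - 1872} = \frac{1303}{492328}$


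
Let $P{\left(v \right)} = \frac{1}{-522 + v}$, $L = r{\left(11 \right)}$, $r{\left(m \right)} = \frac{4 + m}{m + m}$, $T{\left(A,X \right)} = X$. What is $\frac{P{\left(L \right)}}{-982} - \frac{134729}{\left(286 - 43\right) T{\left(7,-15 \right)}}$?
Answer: $\frac{252898876162}{6842003985} \approx 36.963$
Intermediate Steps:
$r{\left(m \right)} = \frac{4 + m}{2 m}$
$L = \frac{15}{22}$ ($L = \frac{4 + 11}{2 \cdot 11} = \frac{1}{2} \cdot \frac{1}{11} \cdot 15 = \frac{15}{22} \approx 0.68182$)
$\frac{P{\left(L \right)}}{-982} - \frac{134729}{\left(286 - 43\right) T{\left(7,-15 \right)}} = \frac{1}{\left(-522 + \frac{15}{22}\right) \left(-982\right)} - \frac{134729}{\left(286 - 43\right) \left(-15\right)} = \frac{1}{- \frac{11469}{22}} \left(- \frac{1}{982}\right) - \frac{134729}{243 \left(-15\right)} = \left(- \frac{22}{11469}\right) \left(- \frac{1}{982}\right) - \frac{134729}{-3645} = \frac{11}{5631279} - - \frac{134729}{3645} = \frac{11}{5631279} + \frac{134729}{3645} = \frac{252898876162}{6842003985}$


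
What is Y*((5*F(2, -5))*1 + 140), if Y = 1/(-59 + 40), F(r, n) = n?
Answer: -115/19 ≈ -6.0526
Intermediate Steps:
Y = -1/19 (Y = 1/(-19) = -1/19 ≈ -0.052632)
Y*((5*F(2, -5))*1 + 140) = -((5*(-5))*1 + 140)/19 = -(-25*1 + 140)/19 = -(-25 + 140)/19 = -1/19*115 = -115/19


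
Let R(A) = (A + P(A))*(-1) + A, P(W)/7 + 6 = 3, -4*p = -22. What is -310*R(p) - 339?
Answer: -6849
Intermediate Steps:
p = 11/2 (p = -1/4*(-22) = 11/2 ≈ 5.5000)
P(W) = -21 (P(W) = -42 + 7*3 = -42 + 21 = -21)
R(A) = 21 (R(A) = (A - 21)*(-1) + A = (-21 + A)*(-1) + A = (21 - A) + A = 21)
-310*R(p) - 339 = -310*21 - 339 = -6510 - 339 = -6849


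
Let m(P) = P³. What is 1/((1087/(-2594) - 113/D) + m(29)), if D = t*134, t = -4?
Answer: 695192/16954892933 ≈ 4.1002e-5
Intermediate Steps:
D = -536 (D = -4*134 = -536)
1/((1087/(-2594) - 113/D) + m(29)) = 1/((1087/(-2594) - 113/(-536)) + 29³) = 1/((1087*(-1/2594) - 113*(-1/536)) + 24389) = 1/((-1087/2594 + 113/536) + 24389) = 1/(-144755/695192 + 24389) = 1/(16954892933/695192) = 695192/16954892933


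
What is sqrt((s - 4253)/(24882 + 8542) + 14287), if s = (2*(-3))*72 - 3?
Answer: 5*sqrt(2493869090)/2089 ≈ 119.53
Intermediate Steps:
s = -435 (s = -6*72 - 3 = -432 - 3 = -435)
sqrt((s - 4253)/(24882 + 8542) + 14287) = sqrt((-435 - 4253)/(24882 + 8542) + 14287) = sqrt(-4688/33424 + 14287) = sqrt(-4688*1/33424 + 14287) = sqrt(-293/2089 + 14287) = sqrt(29845250/2089) = 5*sqrt(2493869090)/2089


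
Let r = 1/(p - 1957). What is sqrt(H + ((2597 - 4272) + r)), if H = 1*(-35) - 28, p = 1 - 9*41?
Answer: I*sqrt(375799143)/465 ≈ 41.689*I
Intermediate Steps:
p = -368 (p = 1 - 369 = -368)
r = -1/2325 (r = 1/(-368 - 1957) = 1/(-2325) = -1/2325 ≈ -0.00043011)
H = -63 (H = -35 - 28 = -63)
sqrt(H + ((2597 - 4272) + r)) = sqrt(-63 + ((2597 - 4272) - 1/2325)) = sqrt(-63 + (-1675 - 1/2325)) = sqrt(-63 - 3894376/2325) = sqrt(-4040851/2325) = I*sqrt(375799143)/465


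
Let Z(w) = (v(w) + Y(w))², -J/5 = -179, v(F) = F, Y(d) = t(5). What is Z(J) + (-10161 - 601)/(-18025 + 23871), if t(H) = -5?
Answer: 2315302919/2923 ≈ 7.9210e+5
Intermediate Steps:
Y(d) = -5
J = 895 (J = -5*(-179) = 895)
Z(w) = (-5 + w)² (Z(w) = (w - 5)² = (-5 + w)²)
Z(J) + (-10161 - 601)/(-18025 + 23871) = (-5 + 895)² + (-10161 - 601)/(-18025 + 23871) = 890² - 10762/5846 = 792100 - 10762*1/5846 = 792100 - 5381/2923 = 2315302919/2923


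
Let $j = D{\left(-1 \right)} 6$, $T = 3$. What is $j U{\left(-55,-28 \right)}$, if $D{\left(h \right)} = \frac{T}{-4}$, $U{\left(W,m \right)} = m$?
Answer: $126$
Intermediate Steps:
$D{\left(h \right)} = - \frac{3}{4}$ ($D{\left(h \right)} = \frac{1}{-4} \cdot 3 = \left(- \frac{1}{4}\right) 3 = - \frac{3}{4}$)
$j = - \frac{9}{2}$ ($j = \left(- \frac{3}{4}\right) 6 = - \frac{9}{2} \approx -4.5$)
$j U{\left(-55,-28 \right)} = \left(- \frac{9}{2}\right) \left(-28\right) = 126$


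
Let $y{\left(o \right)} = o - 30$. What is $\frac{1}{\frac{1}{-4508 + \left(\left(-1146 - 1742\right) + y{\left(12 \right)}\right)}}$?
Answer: $-7414$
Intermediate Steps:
$y{\left(o \right)} = -30 + o$ ($y{\left(o \right)} = o - 30 = -30 + o$)
$\frac{1}{\frac{1}{-4508 + \left(\left(-1146 - 1742\right) + y{\left(12 \right)}\right)}} = \frac{1}{\frac{1}{-4508 + \left(\left(-1146 - 1742\right) + \left(-30 + 12\right)\right)}} = \frac{1}{\frac{1}{-4508 - 2906}} = \frac{1}{\frac{1}{-7414}} = \frac{1}{- \frac{1}{7414}} = -7414$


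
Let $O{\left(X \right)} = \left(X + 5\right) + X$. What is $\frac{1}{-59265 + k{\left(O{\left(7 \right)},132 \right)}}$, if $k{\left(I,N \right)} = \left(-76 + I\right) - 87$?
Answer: $- \frac{1}{59409} \approx -1.6832 \cdot 10^{-5}$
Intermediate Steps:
$O{\left(X \right)} = 5 + 2 X$ ($O{\left(X \right)} = \left(5 + X\right) + X = 5 + 2 X$)
$k{\left(I,N \right)} = -163 + I$
$\frac{1}{-59265 + k{\left(O{\left(7 \right)},132 \right)}} = \frac{1}{-59265 + \left(-163 + \left(5 + 2 \cdot 7\right)\right)} = \frac{1}{-59265 + \left(-163 + \left(5 + 14\right)\right)} = \frac{1}{-59265 + \left(-163 + 19\right)} = \frac{1}{-59265 - 144} = \frac{1}{-59409} = - \frac{1}{59409}$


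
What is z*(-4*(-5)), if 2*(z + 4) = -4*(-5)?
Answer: 120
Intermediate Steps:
z = 6 (z = -4 + (-4*(-5))/2 = -4 + (1/2)*20 = -4 + 10 = 6)
z*(-4*(-5)) = 6*(-4*(-5)) = 6*20 = 120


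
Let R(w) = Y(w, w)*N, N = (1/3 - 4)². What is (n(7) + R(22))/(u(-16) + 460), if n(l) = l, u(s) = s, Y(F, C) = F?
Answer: 2725/3996 ≈ 0.68193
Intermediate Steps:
N = 121/9 (N = (⅓ - 4)² = (-11/3)² = 121/9 ≈ 13.444)
R(w) = 121*w/9 (R(w) = w*(121/9) = 121*w/9)
(n(7) + R(22))/(u(-16) + 460) = (7 + (121/9)*22)/(-16 + 460) = (7 + 2662/9)/444 = (2725/9)*(1/444) = 2725/3996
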